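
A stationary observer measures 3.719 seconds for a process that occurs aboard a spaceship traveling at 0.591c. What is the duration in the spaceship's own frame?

Dilated time Δt = 3.719 seconds
γ = 1/√(1 - 0.591²) = 1.2397
Δt₀ = Δt/γ = 3.719/1.2397 = 3.000 seconds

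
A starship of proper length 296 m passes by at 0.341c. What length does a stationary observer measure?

Proper length L₀ = 296 m
γ = 1/√(1 - 0.341²) = 1.06376
L = L₀/γ = 296/1.06376 = 278.3 m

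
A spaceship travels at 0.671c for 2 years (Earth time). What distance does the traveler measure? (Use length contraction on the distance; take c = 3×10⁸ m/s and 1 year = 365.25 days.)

Earth distance: d = v × t = 0.671c × 2 yr = 1.2705×10¹⁶ m
γ = 1.3487
d' = d/γ = 1.2705×10¹⁶/1.3487 = 9.420×10¹⁵ m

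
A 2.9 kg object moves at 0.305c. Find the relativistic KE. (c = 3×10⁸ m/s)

γ = 1/√(1 - 0.305²) = 1.05003
γ - 1 = 0.05003
KE = (γ-1)mc² = 0.05003 × 2.9 × (3×10⁸)² = 1.306×10¹⁶ J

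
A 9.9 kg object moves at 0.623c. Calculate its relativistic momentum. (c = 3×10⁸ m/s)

γ = 1/√(1 - 0.623²) = 1.278
v = 0.623 × 3×10⁸ = 1.869×10⁸ m/s
p = γmv = 1.278 × 9.9 × 1.869×10⁸ = 2.365×10⁹ kg·m/s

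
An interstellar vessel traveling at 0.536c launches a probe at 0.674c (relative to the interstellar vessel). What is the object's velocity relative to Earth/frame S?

u = (u' + v)/(1 + u'v/c²)
Numerator: 0.674 + 0.536 = 1.21
Denominator: 1 + 0.361264 = 1.361264
u = 1.21/1.361264 = 0.8889c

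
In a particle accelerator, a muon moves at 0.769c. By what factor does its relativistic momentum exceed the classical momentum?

p_rel = γmv, p_class = mv
Ratio = γ = 1/√(1 - 0.769²)
= 1/√(0.408639) = 1.564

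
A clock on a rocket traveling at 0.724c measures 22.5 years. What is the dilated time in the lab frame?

Proper time Δt₀ = 22.5 years
γ = 1/√(1 - 0.724²) = 1.4497
Δt = γΔt₀ = 1.4497 × 22.5 = 32.62 years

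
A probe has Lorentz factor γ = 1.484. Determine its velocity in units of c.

From γ = 1/√(1 - v²/c²):
1/γ² = 1/1.484² = 0.4541
v²/c² = 1 - 0.4541 = 0.5459
v/c = √(0.5459) = 0.7389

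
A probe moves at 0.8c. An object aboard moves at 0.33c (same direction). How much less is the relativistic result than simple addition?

Classical: u' + v = 0.33 + 0.8 = 1.13c
Relativistic: u = (0.33 + 0.8)/(1 + 0.264) = 1.13/1.264 = 0.8940c
Difference: 1.13 - 0.8940 = 0.2360c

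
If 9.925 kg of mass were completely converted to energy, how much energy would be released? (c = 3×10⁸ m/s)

Using E = mc²:
c² = (3×10⁸)² = 9×10¹⁶ m²/s²
E = 9.925 × 9×10¹⁶ = 8.933×10¹⁷ J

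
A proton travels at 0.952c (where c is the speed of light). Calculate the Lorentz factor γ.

v/c = 0.952, so (v/c)² = 0.906304
1 - (v/c)² = 0.093696
γ = 1/√(0.093696) = 3.267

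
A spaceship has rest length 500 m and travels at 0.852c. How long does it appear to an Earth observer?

Proper length L₀ = 500 m
γ = 1/√(1 - 0.852²) = 1.910
L = L₀/γ = 500/1.910 = 261.8 m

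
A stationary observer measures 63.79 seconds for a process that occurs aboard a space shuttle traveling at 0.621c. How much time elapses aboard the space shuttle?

Dilated time Δt = 63.79 seconds
γ = 1/√(1 - 0.621²) = 1.2758
Δt₀ = Δt/γ = 63.79/1.2758 = 50.00 seconds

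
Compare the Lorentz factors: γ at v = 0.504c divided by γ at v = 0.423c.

γ₁ = 1/√(1 - 0.504²) = 1.158
γ₂ = 1/√(1 - 0.423²) = 1.104
γ₁/γ₂ = 1.158/1.104 = 1.049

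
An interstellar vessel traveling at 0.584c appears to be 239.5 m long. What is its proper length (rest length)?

Contracted length L = 239.5 m
γ = 1/√(1 - 0.584²) = 1.2319
L₀ = γL = 1.2319 × 239.5 = 295.0 m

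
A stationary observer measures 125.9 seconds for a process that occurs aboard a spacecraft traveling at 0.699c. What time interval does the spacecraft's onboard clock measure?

Dilated time Δt = 125.9 seconds
γ = 1/√(1 - 0.699²) = 1.3984
Δt₀ = Δt/γ = 125.9/1.3984 = 90.03 seconds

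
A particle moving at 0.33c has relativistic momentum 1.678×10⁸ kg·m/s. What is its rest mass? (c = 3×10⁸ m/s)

γ = 1/√(1 - 0.33²) = 1.0593
v = 0.33 × 3×10⁸ = 9.900×10⁷ m/s
m = p/(γv) = 1.678×10⁸/(1.0593 × 9.900×10⁷) = 1.600 kg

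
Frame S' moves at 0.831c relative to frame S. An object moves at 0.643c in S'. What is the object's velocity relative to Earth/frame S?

u = (u' + v)/(1 + u'v/c²)
Numerator: 0.643 + 0.831 = 1.474
Denominator: 1 + 0.534333 = 1.534333
u = 1.474/1.534333 = 0.9607c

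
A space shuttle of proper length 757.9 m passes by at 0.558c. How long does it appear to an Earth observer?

Proper length L₀ = 757.9 m
γ = 1/√(1 - 0.558²) = 1.2051
L = L₀/γ = 757.9/1.2051 = 628.9 m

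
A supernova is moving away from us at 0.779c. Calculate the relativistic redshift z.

β = 0.779
(1+β)/(1-β) = 1.779/0.221 = 8.050
√(8.050) = 2.837
z = 2.837 - 1 = 1.837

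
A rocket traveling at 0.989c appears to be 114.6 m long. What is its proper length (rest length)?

Contracted length L = 114.6 m
γ = 1/√(1 - 0.989²) = 6.761
L₀ = γL = 6.761 × 114.6 = 774.8 m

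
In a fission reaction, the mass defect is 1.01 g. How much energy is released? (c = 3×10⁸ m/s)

Convert mass defect: Δm = 1.01 g = 0.00101 kg
E = Δm·c² = 0.00101 × (3×10⁸)²
= 0.00101 × 9×10¹⁶ = 9.090×10¹³ J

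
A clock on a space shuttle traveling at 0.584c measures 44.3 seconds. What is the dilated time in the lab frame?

Proper time Δt₀ = 44.3 seconds
γ = 1/√(1 - 0.584²) = 1.2319
Δt = γΔt₀ = 1.2319 × 44.3 = 54.57 seconds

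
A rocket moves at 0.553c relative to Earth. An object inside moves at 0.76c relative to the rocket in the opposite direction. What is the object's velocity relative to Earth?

Object's velocity in rocket frame is u' = -0.76c
u = (u' + v)/(1 + u'v/c²) = (v - 0.76)/(1 - 0.76·v/c²)
Numerator: 0.553 - 0.76 = -0.207
Denominator: 1 - 0.42028 = 0.57972
u = -0.207/0.57972 = -0.3571c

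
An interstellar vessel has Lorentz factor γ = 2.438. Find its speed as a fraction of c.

From γ = 1/√(1 - v²/c²):
1/γ² = 1/2.438² = 0.1682
v²/c² = 1 - 0.1682 = 0.8318
v/c = √(0.8318) = 0.9120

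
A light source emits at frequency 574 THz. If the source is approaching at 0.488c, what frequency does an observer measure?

β = v/c = 0.488
(1+β)/(1-β) = 1.488/0.512 = 2.90625
Doppler factor = √(2.90625) = 1.70477
f_obs = 574 × 1.70477 = 978.5 THz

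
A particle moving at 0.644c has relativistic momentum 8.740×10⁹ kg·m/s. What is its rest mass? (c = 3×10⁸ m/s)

γ = 1/√(1 - 0.644²) = 1.307
v = 0.644 × 3×10⁸ = 1.932×10⁸ m/s
m = p/(γv) = 8.740×10⁹/(1.307 × 1.932×10⁸) = 34.61 kg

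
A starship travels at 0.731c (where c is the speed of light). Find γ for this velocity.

v/c = 0.731, so (v/c)² = 0.534361
1 - (v/c)² = 0.465639
γ = 1/√(0.465639) = 1.465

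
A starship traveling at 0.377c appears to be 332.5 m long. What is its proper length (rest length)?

Contracted length L = 332.5 m
γ = 1/√(1 - 0.377²) = 1.0797
L₀ = γL = 1.0797 × 332.5 = 359.0 m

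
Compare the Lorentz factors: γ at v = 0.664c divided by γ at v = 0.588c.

γ₁ = 1/√(1 - 0.664²) = 1.337
γ₂ = 1/√(1 - 0.588²) = 1.236
γ₁/γ₂ = 1.337/1.236 = 1.082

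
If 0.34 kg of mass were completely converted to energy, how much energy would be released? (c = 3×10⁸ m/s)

Using E = mc²:
c² = (3×10⁸)² = 9×10¹⁶ m²/s²
E = 0.34 × 9×10¹⁶ = 3.060×10¹⁶ J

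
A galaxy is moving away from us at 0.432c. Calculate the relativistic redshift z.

β = 0.432
(1+β)/(1-β) = 1.432/0.568 = 2.521
√(2.521) = 1.5878
z = 1.5878 - 1 = 0.5878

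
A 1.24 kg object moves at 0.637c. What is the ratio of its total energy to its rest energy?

E = γmc², E₀ = mc²
E/E₀ = γ = 1/√(1 - 0.637²) = 1.297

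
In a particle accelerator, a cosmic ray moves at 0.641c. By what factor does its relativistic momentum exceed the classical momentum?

p_rel = γmv, p_class = mv
Ratio = γ = 1/√(1 - 0.641²)
= 1/√(0.589119) = 1.303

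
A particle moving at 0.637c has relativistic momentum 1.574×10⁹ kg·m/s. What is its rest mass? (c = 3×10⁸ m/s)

γ = 1/√(1 - 0.637²) = 1.2972
v = 0.637 × 3×10⁸ = 1.911×10⁸ m/s
m = p/(γv) = 1.574×10⁹/(1.2972 × 1.911×10⁸) = 6.349 kg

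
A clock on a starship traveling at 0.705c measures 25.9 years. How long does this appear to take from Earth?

Proper time Δt₀ = 25.9 years
γ = 1/√(1 - 0.705²) = 1.410
Δt = γΔt₀ = 1.410 × 25.9 = 36.52 years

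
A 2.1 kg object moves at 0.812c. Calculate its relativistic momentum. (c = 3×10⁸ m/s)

γ = 1/√(1 - 0.812²) = 1.7133
v = 0.812 × 3×10⁸ = 2.436×10⁸ m/s
p = γmv = 1.7133 × 2.1 × 2.436×10⁸ = 8.765×10⁸ kg·m/s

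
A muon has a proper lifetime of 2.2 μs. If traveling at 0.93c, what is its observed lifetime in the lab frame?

Proper lifetime τ₀ = 2.2 μs
γ = 1/√(1 - 0.93²) = 2.7206
τ = γτ₀ = 2.7206 × 2.2 μs = 5.985 μs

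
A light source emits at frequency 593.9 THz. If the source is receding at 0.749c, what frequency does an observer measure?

β = v/c = 0.749
(1-β)/(1+β) = 0.251/1.749 = 0.1435
Doppler factor = √(0.1435) = 0.3788
f_obs = 593.9 × 0.3788 = 225.0 THz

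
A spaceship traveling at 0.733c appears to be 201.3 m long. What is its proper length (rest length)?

Contracted length L = 201.3 m
γ = 1/√(1 - 0.733²) = 1.470
L₀ = γL = 1.470 × 201.3 = 295.9 m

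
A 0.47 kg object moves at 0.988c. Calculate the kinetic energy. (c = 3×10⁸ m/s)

γ = 1/√(1 - 0.988²) = 6.474
γ - 1 = 5.474
KE = (γ-1)mc² = 5.474 × 0.47 × (3×10⁸)² = 2.316×10¹⁷ J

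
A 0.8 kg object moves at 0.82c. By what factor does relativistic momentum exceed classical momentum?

p_rel = γmv, p_class = mv
Ratio = γ = 1/√(1 - 0.82²) = 1.747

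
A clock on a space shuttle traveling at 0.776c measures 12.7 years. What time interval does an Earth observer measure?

Proper time Δt₀ = 12.7 years
γ = 1/√(1 - 0.776²) = 1.5855
Δt = γΔt₀ = 1.5855 × 12.7 = 20.14 years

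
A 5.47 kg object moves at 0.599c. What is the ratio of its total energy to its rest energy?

E = γmc², E₀ = mc²
E/E₀ = γ = 1/√(1 - 0.599²) = 1.249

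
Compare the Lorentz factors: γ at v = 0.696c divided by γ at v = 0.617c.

γ₁ = 1/√(1 - 0.696²) = 1.393
γ₂ = 1/√(1 - 0.617²) = 1.271
γ₁/γ₂ = 1.393/1.271 = 1.096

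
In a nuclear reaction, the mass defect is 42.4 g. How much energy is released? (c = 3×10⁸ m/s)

Convert mass defect: Δm = 42.4 g = 0.0424 kg
E = Δm·c² = 0.0424 × (3×10⁸)²
= 0.0424 × 9×10¹⁶ = 3.816×10¹⁵ J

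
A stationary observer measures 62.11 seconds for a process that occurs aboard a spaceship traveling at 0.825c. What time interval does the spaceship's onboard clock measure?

Dilated time Δt = 62.11 seconds
γ = 1/√(1 - 0.825²) = 1.7695
Δt₀ = Δt/γ = 62.11/1.7695 = 35.10 seconds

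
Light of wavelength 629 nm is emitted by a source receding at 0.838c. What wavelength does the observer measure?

β = 0.838
Wavelength Doppler factor = √(1.838/0.162) = √(11.3457) = 3.3683
λ_obs = 629 × 3.3683 = 2119 nm (redshift)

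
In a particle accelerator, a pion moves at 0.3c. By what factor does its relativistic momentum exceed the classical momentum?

p_rel = γmv, p_class = mv
Ratio = γ = 1/√(1 - 0.3²)
= 1/√(0.91) = 1.048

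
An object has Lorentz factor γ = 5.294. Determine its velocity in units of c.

From γ = 1/√(1 - v²/c²):
1/γ² = 1/5.294² = 0.03568
v²/c² = 1 - 0.03568 = 0.9643
v/c = √(0.9643) = 0.9820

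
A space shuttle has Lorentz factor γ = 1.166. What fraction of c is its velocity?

From γ = 1/√(1 - v²/c²):
1/γ² = 1/1.166² = 0.7355
v²/c² = 1 - 0.7355 = 0.2645
v/c = √(0.2645) = 0.5143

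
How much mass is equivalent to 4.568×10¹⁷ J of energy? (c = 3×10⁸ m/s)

From E = mc², we get m = E/c²
c² = (3×10⁸)² = 9×10¹⁶ m²/s²
m = 4.568×10¹⁷ / 9×10¹⁶ = 5.076 kg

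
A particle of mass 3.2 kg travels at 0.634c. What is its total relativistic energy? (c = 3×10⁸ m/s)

γ = 1/√(1 - 0.634²) = 1.293
mc² = 3.2 × (3×10⁸)² = 2.880×10¹⁷ J
E = γmc² = 1.293 × 2.880×10¹⁷ = 3.724×10¹⁷ J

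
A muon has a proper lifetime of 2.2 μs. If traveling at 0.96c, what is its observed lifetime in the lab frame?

Proper lifetime τ₀ = 2.2 μs
γ = 1/√(1 - 0.96²) = 3.5714
τ = γτ₀ = 3.5714 × 2.2 μs = 7.857 μs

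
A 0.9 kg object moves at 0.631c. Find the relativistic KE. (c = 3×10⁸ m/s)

γ = 1/√(1 - 0.631²) = 1.289
γ - 1 = 0.2890
KE = (γ-1)mc² = 0.2890 × 0.9 × (3×10⁸)² = 2.341×10¹⁶ J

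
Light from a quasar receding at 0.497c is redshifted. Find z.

β = 0.497
(1+β)/(1-β) = 1.497/0.503 = 2.976143
√(2.976143) = 1.7252
z = 1.7252 - 1 = 0.7252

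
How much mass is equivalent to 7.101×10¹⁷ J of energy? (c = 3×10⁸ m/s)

From E = mc², we get m = E/c²
c² = (3×10⁸)² = 9×10¹⁶ m²/s²
m = 7.101×10¹⁷ / 9×10¹⁶ = 7.890 kg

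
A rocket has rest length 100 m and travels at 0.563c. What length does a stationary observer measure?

Proper length L₀ = 100 m
γ = 1/√(1 - 0.563²) = 1.20998
L = L₀/γ = 100/1.20998 = 82.65 m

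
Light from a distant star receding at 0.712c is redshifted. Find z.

β = 0.712
(1+β)/(1-β) = 1.712/0.288 = 5.944
√(5.944) = 2.438
z = 2.438 - 1 = 1.438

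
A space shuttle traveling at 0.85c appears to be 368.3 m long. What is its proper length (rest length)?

Contracted length L = 368.3 m
γ = 1/√(1 - 0.85²) = 1.8983
L₀ = γL = 1.8983 × 368.3 = 699.1 m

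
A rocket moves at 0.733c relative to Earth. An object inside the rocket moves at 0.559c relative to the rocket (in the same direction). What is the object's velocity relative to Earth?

u = (u' + v)/(1 + u'v/c²)
Numerator: 0.559 + 0.733 = 1.292
Denominator: 1 + 0.409747 = 1.409747
u = 1.292/1.409747 = 0.9165c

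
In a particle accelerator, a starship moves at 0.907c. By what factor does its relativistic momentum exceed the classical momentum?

p_rel = γmv, p_class = mv
Ratio = γ = 1/√(1 - 0.907²)
= 1/√(0.177351) = 2.375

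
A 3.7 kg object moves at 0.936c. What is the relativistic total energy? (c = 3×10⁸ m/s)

γ = 1/√(1 - 0.936²) = 2.8409
mc² = 3.7 × (3×10⁸)² = 3.330×10¹⁷ J
E = γmc² = 2.8409 × 3.330×10¹⁷ = 9.460×10¹⁷ J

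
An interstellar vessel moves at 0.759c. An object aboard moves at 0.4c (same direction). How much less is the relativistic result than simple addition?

Classical: u' + v = 0.4 + 0.759 = 1.159c
Relativistic: u = (0.4 + 0.759)/(1 + 0.3036) = 1.159/1.3036 = 0.8891c
Difference: 1.159 - 0.8891 = 0.2699c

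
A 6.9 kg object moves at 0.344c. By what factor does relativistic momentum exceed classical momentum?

p_rel = γmv, p_class = mv
Ratio = γ = 1/√(1 - 0.344²) = 1.065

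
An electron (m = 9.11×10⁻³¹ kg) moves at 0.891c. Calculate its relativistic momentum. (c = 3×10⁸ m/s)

γ = 1/√(1 - 0.891²) = 2.2026
v = 0.891 × 3×10⁸ = 2.673×10⁸ m/s
p = γmv = 2.2026 × 9.11×10⁻³¹ × 2.673×10⁸ = 5.364×10⁻²² kg·m/s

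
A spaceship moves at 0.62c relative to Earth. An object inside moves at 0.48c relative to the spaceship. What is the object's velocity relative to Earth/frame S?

u = (u' + v)/(1 + u'v/c²)
Numerator: 0.48 + 0.62 = 1.1
Denominator: 1 + 0.2976 = 1.2976
u = 1.1/1.2976 = 0.8477c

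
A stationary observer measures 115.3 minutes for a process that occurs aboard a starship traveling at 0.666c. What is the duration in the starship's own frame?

Dilated time Δt = 115.3 minutes
γ = 1/√(1 - 0.666²) = 1.3406
Δt₀ = Δt/γ = 115.3/1.3406 = 86.01 minutes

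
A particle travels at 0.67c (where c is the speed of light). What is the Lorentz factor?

v/c = 0.67, so (v/c)² = 0.4489
1 - (v/c)² = 0.5511
γ = 1/√(0.5511) = 1.347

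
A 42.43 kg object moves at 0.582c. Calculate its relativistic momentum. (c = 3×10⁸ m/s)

γ = 1/√(1 - 0.582²) = 1.2297
v = 0.582 × 3×10⁸ = 1.746×10⁸ m/s
p = γmv = 1.2297 × 42.43 × 1.746×10⁸ = 9.110×10⁹ kg·m/s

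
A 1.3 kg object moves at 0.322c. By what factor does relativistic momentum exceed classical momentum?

p_rel = γmv, p_class = mv
Ratio = γ = 1/√(1 - 0.322²) = 1.056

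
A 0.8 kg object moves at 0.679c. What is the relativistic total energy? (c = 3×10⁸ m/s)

γ = 1/√(1 - 0.679²) = 1.3621
mc² = 0.8 × (3×10⁸)² = 7.200×10¹⁶ J
E = γmc² = 1.3621 × 7.200×10¹⁶ = 9.807×10¹⁶ J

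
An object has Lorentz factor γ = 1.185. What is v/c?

From γ = 1/√(1 - v²/c²):
1/γ² = 1/1.185² = 0.71214
v²/c² = 1 - 0.71214 = 0.28786
v/c = √(0.28786) = 0.5365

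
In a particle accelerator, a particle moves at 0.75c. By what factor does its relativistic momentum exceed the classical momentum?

p_rel = γmv, p_class = mv
Ratio = γ = 1/√(1 - 0.75²)
= 1/√(0.4375) = 1.512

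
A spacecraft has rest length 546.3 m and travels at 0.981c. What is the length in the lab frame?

Proper length L₀ = 546.3 m
γ = 1/√(1 - 0.981²) = 5.154
L = L₀/γ = 546.3/5.154 = 106.0 m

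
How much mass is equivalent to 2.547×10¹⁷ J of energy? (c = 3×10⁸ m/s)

From E = mc², we get m = E/c²
c² = (3×10⁸)² = 9×10¹⁶ m²/s²
m = 2.547×10¹⁷ / 9×10¹⁶ = 2.830 kg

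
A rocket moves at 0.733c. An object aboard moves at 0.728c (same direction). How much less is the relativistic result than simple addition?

Classical: u' + v = 0.728 + 0.733 = 1.461c
Relativistic: u = (0.728 + 0.733)/(1 + 0.533624) = 1.461/1.533624 = 0.9526c
Difference: 1.461 - 0.9526 = 0.5084c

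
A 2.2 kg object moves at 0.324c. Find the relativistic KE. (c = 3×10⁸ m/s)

γ = 1/√(1 - 0.324²) = 1.05702
γ - 1 = 0.05702
KE = (γ-1)mc² = 0.05702 × 2.2 × (3×10⁸)² = 1.129×10¹⁶ J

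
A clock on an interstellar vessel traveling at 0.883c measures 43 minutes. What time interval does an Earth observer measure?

Proper time Δt₀ = 43 minutes
γ = 1/√(1 - 0.883²) = 2.1305
Δt = γΔt₀ = 2.1305 × 43 = 91.61 minutes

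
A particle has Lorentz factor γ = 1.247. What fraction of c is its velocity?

From γ = 1/√(1 - v²/c²):
1/γ² = 1/1.247² = 0.6431
v²/c² = 1 - 0.6431 = 0.3569
v/c = √(0.3569) = 0.5974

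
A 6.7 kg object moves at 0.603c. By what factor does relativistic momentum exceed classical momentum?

p_rel = γmv, p_class = mv
Ratio = γ = 1/√(1 - 0.603²) = 1.254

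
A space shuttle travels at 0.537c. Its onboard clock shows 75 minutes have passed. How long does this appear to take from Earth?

Proper time Δt₀ = 75 minutes
γ = 1/√(1 - 0.537²) = 1.1854
Δt = γΔt₀ = 1.1854 × 75 = 88.91 minutes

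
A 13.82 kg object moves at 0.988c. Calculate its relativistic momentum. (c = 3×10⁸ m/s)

γ = 1/√(1 - 0.988²) = 6.474
v = 0.988 × 3×10⁸ = 2.964×10⁸ m/s
p = γmv = 6.474 × 13.82 × 2.964×10⁸ = 2.652×10¹⁰ kg·m/s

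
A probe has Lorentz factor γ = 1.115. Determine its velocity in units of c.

From γ = 1/√(1 - v²/c²):
1/γ² = 1/1.115² = 0.8044
v²/c² = 1 - 0.8044 = 0.1956
v/c = √(0.1956) = 0.4423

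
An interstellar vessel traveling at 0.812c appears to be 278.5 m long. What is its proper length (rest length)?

Contracted length L = 278.5 m
γ = 1/√(1 - 0.812²) = 1.7133
L₀ = γL = 1.7133 × 278.5 = 477.2 m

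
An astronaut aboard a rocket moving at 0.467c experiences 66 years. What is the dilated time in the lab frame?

Proper time Δt₀ = 66 years
γ = 1/√(1 - 0.467²) = 1.1309
Δt = γΔt₀ = 1.1309 × 66 = 74.64 years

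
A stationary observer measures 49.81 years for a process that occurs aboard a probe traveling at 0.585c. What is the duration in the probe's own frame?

Dilated time Δt = 49.81 years
γ = 1/√(1 - 0.585²) = 1.233
Δt₀ = Δt/γ = 49.81/1.233 = 40.40 years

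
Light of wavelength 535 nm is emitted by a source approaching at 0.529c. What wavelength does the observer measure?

β = 0.529
Wavelength Doppler factor = √(0.471/1.529) = √(0.3080) = 0.5550
λ_obs = 535 × 0.5550 = 296.9 nm (blueshift)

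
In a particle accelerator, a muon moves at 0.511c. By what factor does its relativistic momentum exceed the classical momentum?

p_rel = γmv, p_class = mv
Ratio = γ = 1/√(1 - 0.511²)
= 1/√(0.738879) = 1.163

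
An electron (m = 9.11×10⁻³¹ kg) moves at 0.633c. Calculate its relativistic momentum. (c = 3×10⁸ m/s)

γ = 1/√(1 - 0.633²) = 1.292
v = 0.633 × 3×10⁸ = 1.899×10⁸ m/s
p = γmv = 1.292 × 9.11×10⁻³¹ × 1.899×10⁸ = 2.235×10⁻²² kg·m/s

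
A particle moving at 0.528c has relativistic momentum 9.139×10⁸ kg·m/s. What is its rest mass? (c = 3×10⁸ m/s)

γ = 1/√(1 - 0.528²) = 1.1775
v = 0.528 × 3×10⁸ = 1.584×10⁸ m/s
m = p/(γv) = 9.139×10⁸/(1.1775 × 1.584×10⁸) = 4.900 kg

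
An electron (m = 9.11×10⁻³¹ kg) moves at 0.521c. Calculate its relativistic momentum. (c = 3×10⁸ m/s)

γ = 1/√(1 - 0.521²) = 1.1716
v = 0.521 × 3×10⁸ = 1.563×10⁸ m/s
p = γmv = 1.1716 × 9.11×10⁻³¹ × 1.563×10⁸ = 1.668×10⁻²² kg·m/s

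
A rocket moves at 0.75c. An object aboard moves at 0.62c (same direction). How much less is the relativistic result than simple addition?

Classical: u' + v = 0.62 + 0.75 = 1.37c
Relativistic: u = (0.62 + 0.75)/(1 + 0.465) = 1.37/1.465 = 0.9352c
Difference: 1.37 - 0.9352 = 0.4348c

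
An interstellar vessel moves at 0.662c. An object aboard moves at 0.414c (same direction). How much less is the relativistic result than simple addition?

Classical: u' + v = 0.414 + 0.662 = 1.076c
Relativistic: u = (0.414 + 0.662)/(1 + 0.274068) = 1.076/1.274068 = 0.8445c
Difference: 1.076 - 0.8445 = 0.2315c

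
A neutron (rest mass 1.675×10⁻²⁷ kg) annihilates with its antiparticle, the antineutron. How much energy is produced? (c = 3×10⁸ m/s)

Both particles have the same rest mass, so total mass = 2m
E = 2m·c² = 2 × 1.675×10⁻²⁷ × (3×10⁸)²
= 2 × 1.675×10⁻²⁷ × 9×10¹⁶
= 3.015×10⁻¹⁰ J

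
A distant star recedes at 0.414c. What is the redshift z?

β = 0.414
(1+β)/(1-β) = 1.414/0.586 = 2.413
√(2.413) = 1.5534
z = 1.5534 - 1 = 0.5534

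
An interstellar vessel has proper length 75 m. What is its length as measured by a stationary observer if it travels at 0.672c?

Proper length L₀ = 75 m
γ = 1/√(1 - 0.672²) = 1.3503
L = L₀/γ = 75/1.3503 = 55.54 m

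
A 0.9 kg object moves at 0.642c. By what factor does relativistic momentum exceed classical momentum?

p_rel = γmv, p_class = mv
Ratio = γ = 1/√(1 - 0.642²) = 1.304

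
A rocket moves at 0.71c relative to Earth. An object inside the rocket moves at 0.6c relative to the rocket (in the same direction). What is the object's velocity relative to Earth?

u = (u' + v)/(1 + u'v/c²)
Numerator: 0.6 + 0.71 = 1.31
Denominator: 1 + 0.426 = 1.426
u = 1.31/1.426 = 0.9187c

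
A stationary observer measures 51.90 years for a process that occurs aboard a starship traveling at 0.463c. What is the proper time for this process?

Dilated time Δt = 51.90 years
γ = 1/√(1 - 0.463²) = 1.1282
Δt₀ = Δt/γ = 51.90/1.1282 = 46.00 years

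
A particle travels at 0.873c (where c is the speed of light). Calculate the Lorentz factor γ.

v/c = 0.873, so (v/c)² = 0.762129
1 - (v/c)² = 0.237871
γ = 1/√(0.237871) = 2.050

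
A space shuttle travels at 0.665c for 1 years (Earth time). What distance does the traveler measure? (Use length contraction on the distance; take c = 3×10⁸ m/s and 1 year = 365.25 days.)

Earth distance: d = v × t = 0.665c × 1 yr = 6.296×10¹⁵ m
γ = 1.339
d' = d/γ = 6.296×10¹⁵/1.339 = 4.702×10¹⁵ m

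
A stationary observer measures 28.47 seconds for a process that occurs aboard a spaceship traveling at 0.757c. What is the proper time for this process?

Dilated time Δt = 28.47 seconds
γ = 1/√(1 - 0.757²) = 1.5304
Δt₀ = Δt/γ = 28.47/1.5304 = 18.60 seconds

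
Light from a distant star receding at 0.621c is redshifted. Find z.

β = 0.621
(1+β)/(1-β) = 1.621/0.379 = 4.277
√(4.277) = 2.068
z = 2.068 - 1 = 1.068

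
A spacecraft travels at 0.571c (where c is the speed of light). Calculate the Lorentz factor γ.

v/c = 0.571, so (v/c)² = 0.326041
1 - (v/c)² = 0.673959
γ = 1/√(0.673959) = 1.218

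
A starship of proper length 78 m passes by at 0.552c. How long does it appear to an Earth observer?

Proper length L₀ = 78 m
γ = 1/√(1 - 0.552²) = 1.1993
L = L₀/γ = 78/1.1993 = 65.04 m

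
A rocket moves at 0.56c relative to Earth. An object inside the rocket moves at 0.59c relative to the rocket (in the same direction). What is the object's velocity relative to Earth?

u = (u' + v)/(1 + u'v/c²)
Numerator: 0.59 + 0.56 = 1.15
Denominator: 1 + 0.3304 = 1.3304
u = 1.15/1.3304 = 0.8644c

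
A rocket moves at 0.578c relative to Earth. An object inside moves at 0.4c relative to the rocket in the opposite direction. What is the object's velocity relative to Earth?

Object's velocity in rocket frame is u' = -0.4c
u = (u' + v)/(1 + u'v/c²) = (v - 0.4)/(1 - 0.4·v/c²)
Numerator: 0.578 - 0.4 = 0.178
Denominator: 1 - 0.2312 = 0.7688
u = 0.178/0.7688 = 0.2315c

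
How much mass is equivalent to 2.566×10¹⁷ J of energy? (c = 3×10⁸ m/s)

From E = mc², we get m = E/c²
c² = (3×10⁸)² = 9×10¹⁶ m²/s²
m = 2.566×10¹⁷ / 9×10¹⁶ = 2.851 kg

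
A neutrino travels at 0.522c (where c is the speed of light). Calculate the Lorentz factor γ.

v/c = 0.522, so (v/c)² = 0.272484
1 - (v/c)² = 0.727516
γ = 1/√(0.727516) = 1.172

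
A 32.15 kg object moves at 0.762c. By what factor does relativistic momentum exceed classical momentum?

p_rel = γmv, p_class = mv
Ratio = γ = 1/√(1 - 0.762²) = 1.544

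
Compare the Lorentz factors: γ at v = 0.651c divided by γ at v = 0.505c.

γ₁ = 1/√(1 - 0.651²) = 1.3174
γ₂ = 1/√(1 - 0.505²) = 1.1586
γ₁/γ₂ = 1.3174/1.1586 = 1.137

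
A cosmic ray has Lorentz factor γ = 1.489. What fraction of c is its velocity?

From γ = 1/√(1 - v²/c²):
1/γ² = 1/1.489² = 0.4510
v²/c² = 1 - 0.4510 = 0.5490
v/c = √(0.5490) = 0.7409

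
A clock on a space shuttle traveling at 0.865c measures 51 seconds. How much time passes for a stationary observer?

Proper time Δt₀ = 51 seconds
γ = 1/√(1 - 0.865²) = 1.993
Δt = γΔt₀ = 1.993 × 51 = 101.6 seconds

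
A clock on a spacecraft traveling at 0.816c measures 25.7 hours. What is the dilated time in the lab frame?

Proper time Δt₀ = 25.7 hours
γ = 1/√(1 - 0.816²) = 1.730
Δt = γΔt₀ = 1.730 × 25.7 = 44.46 hours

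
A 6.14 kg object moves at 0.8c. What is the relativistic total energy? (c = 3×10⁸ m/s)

γ = 1/√(1 - 0.8²) = 1.6667
mc² = 6.14 × (3×10⁸)² = 5.526×10¹⁷ J
E = γmc² = 1.6667 × 5.526×10¹⁷ = 9.210×10¹⁷ J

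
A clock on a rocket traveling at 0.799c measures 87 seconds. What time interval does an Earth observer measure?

Proper time Δt₀ = 87 seconds
γ = 1/√(1 - 0.799²) = 1.663
Δt = γΔt₀ = 1.663 × 87 = 144.7 seconds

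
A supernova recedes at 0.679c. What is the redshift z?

β = 0.679
(1+β)/(1-β) = 1.679/0.321 = 5.231
√(5.231) = 2.287
z = 2.287 - 1 = 1.287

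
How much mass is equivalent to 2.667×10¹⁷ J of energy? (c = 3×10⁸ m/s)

From E = mc², we get m = E/c²
c² = (3×10⁸)² = 9×10¹⁶ m²/s²
m = 2.667×10¹⁷ / 9×10¹⁶ = 2.963 kg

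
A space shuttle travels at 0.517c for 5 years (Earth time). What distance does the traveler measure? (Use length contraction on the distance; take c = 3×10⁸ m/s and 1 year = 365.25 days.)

Earth distance: d = v × t = 0.517c × 5 yr = 2.447×10¹⁶ m
γ = 1.168
d' = d/γ = 2.447×10¹⁶/1.168 = 2.095×10¹⁶ m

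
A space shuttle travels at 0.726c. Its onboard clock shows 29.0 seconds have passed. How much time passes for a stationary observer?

Proper time Δt₀ = 29.0 seconds
γ = 1/√(1 - 0.726²) = 1.454
Δt = γΔt₀ = 1.454 × 29.0 = 42.17 seconds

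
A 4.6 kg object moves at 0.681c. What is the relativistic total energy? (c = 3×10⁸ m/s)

γ = 1/√(1 - 0.681²) = 1.3656
mc² = 4.6 × (3×10⁸)² = 4.140×10¹⁷ J
E = γmc² = 1.3656 × 4.140×10¹⁷ = 5.654×10¹⁷ J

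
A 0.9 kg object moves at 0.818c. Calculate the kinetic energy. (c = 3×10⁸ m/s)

γ = 1/√(1 - 0.818²) = 1.7385
γ - 1 = 0.7385
KE = (γ-1)mc² = 0.7385 × 0.9 × (3×10⁸)² = 5.982×10¹⁶ J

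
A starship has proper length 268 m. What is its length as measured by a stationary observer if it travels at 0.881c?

Proper length L₀ = 268 m
γ = 1/√(1 - 0.881²) = 2.114
L = L₀/γ = 268/2.114 = 126.8 m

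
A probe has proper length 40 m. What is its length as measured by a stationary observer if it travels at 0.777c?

Proper length L₀ = 40 m
γ = 1/√(1 - 0.777²) = 1.5886
L = L₀/γ = 40/1.5886 = 25.18 m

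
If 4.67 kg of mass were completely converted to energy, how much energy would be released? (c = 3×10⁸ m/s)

Using E = mc²:
c² = (3×10⁸)² = 9×10¹⁶ m²/s²
E = 4.67 × 9×10¹⁶ = 4.203×10¹⁷ J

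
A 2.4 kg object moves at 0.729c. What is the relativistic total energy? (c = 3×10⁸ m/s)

γ = 1/√(1 - 0.729²) = 1.461
mc² = 2.4 × (3×10⁸)² = 2.160×10¹⁷ J
E = γmc² = 1.461 × 2.160×10¹⁷ = 3.156×10¹⁷ J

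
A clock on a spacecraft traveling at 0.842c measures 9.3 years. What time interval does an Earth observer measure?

Proper time Δt₀ = 9.3 years
γ = 1/√(1 - 0.842²) = 1.854
Δt = γΔt₀ = 1.854 × 9.3 = 17.24 years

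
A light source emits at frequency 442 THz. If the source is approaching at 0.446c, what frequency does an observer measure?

β = v/c = 0.446
(1+β)/(1-β) = 1.446/0.554 = 2.6101
Doppler factor = √(2.6101) = 1.6156
f_obs = 442 × 1.6156 = 714.1 THz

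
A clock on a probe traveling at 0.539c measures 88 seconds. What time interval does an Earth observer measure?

Proper time Δt₀ = 88 seconds
γ = 1/√(1 - 0.539²) = 1.187
Δt = γΔt₀ = 1.187 × 88 = 104.5 seconds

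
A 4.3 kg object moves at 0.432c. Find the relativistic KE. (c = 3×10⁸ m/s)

γ = 1/√(1 - 0.432²) = 1.1088
γ - 1 = 0.1088
KE = (γ-1)mc² = 0.1088 × 4.3 × (3×10⁸)² = 4.211×10¹⁶ J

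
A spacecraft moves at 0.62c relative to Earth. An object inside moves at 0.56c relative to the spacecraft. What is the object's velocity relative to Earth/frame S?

u = (u' + v)/(1 + u'v/c²)
Numerator: 0.56 + 0.62 = 1.18
Denominator: 1 + 0.3472 = 1.3472
u = 1.18/1.3472 = 0.8759c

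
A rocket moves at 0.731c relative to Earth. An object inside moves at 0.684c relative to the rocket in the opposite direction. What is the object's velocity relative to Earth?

Object's velocity in rocket frame is u' = -0.684c
u = (u' + v)/(1 + u'v/c²) = (v - 0.684)/(1 - 0.684·v/c²)
Numerator: 0.731 - 0.684 = 0.047
Denominator: 1 - 0.500004 = 0.499996
u = 0.047/0.499996 = 0.09400c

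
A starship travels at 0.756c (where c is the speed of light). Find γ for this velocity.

v/c = 0.756, so (v/c)² = 0.571536
1 - (v/c)² = 0.428464
γ = 1/√(0.428464) = 1.528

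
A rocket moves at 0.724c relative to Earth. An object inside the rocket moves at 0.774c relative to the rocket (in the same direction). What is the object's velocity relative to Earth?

u = (u' + v)/(1 + u'v/c²)
Numerator: 0.774 + 0.724 = 1.498
Denominator: 1 + 0.560376 = 1.560376
u = 1.498/1.560376 = 0.9600c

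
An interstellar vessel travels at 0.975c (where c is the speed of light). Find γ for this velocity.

v/c = 0.975, so (v/c)² = 0.950625
1 - (v/c)² = 0.049375
γ = 1/√(0.049375) = 4.500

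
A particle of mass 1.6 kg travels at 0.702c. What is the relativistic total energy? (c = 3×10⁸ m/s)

γ = 1/√(1 - 0.702²) = 1.404
mc² = 1.6 × (3×10⁸)² = 1.440×10¹⁷ J
E = γmc² = 1.404 × 1.440×10¹⁷ = 2.022×10¹⁷ J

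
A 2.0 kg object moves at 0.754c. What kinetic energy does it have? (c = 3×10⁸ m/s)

γ = 1/√(1 - 0.754²) = 1.52236
γ - 1 = 0.52236
KE = (γ-1)mc² = 0.52236 × 2.0 × (3×10⁸)² = 9.402×10¹⁶ J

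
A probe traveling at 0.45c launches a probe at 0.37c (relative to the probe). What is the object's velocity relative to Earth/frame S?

u = (u' + v)/(1 + u'v/c²)
Numerator: 0.37 + 0.45 = 0.82
Denominator: 1 + 0.1665 = 1.1665
u = 0.82/1.1665 = 0.7030c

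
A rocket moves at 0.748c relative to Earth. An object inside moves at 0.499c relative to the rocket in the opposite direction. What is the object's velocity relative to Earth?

Object's velocity in rocket frame is u' = -0.499c
u = (u' + v)/(1 + u'v/c²) = (v - 0.499)/(1 - 0.499·v/c²)
Numerator: 0.748 - 0.499 = 0.249
Denominator: 1 - 0.373252 = 0.626748
u = 0.249/0.626748 = 0.3973c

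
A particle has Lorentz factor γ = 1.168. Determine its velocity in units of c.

From γ = 1/√(1 - v²/c²):
1/γ² = 1/1.168² = 0.7330
v²/c² = 1 - 0.7330 = 0.2670
v/c = √(0.2670) = 0.5167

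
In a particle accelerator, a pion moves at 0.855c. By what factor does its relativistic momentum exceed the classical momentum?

p_rel = γmv, p_class = mv
Ratio = γ = 1/√(1 - 0.855²)
= 1/√(0.268975) = 1.928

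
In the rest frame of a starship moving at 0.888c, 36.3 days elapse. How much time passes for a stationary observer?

Proper time Δt₀ = 36.3 days
γ = 1/√(1 - 0.888²) = 2.1747
Δt = γΔt₀ = 2.1747 × 36.3 = 78.94 days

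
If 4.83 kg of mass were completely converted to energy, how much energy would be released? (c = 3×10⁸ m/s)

Using E = mc²:
c² = (3×10⁸)² = 9×10¹⁶ m²/s²
E = 4.83 × 9×10¹⁶ = 4.347×10¹⁷ J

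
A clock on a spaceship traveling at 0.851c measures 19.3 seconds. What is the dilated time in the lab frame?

Proper time Δt₀ = 19.3 seconds
γ = 1/√(1 - 0.851²) = 1.904
Δt = γΔt₀ = 1.904 × 19.3 = 36.75 seconds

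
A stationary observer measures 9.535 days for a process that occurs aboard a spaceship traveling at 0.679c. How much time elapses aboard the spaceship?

Dilated time Δt = 9.535 days
γ = 1/√(1 - 0.679²) = 1.3621
Δt₀ = Δt/γ = 9.535/1.3621 = 7.000 days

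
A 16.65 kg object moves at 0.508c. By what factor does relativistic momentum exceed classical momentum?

p_rel = γmv, p_class = mv
Ratio = γ = 1/√(1 - 0.508²) = 1.161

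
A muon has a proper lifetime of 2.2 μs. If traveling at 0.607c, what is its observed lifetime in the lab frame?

Proper lifetime τ₀ = 2.2 μs
γ = 1/√(1 - 0.607²) = 1.258
τ = γτ₀ = 1.258 × 2.2 μs = 2.768 μs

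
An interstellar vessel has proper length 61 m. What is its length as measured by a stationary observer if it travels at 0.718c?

Proper length L₀ = 61 m
γ = 1/√(1 - 0.718²) = 1.4367
L = L₀/γ = 61/1.4367 = 42.46 m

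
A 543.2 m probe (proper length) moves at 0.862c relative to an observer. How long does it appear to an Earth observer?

Proper length L₀ = 543.2 m
γ = 1/√(1 - 0.862²) = 1.9727
L = L₀/γ = 543.2/1.9727 = 275.4 m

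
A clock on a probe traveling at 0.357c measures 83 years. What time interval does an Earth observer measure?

Proper time Δt₀ = 83 years
γ = 1/√(1 - 0.357²) = 1.070544
Δt = γΔt₀ = 1.070544 × 83 = 88.86 years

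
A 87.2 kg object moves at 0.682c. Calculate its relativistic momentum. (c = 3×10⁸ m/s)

γ = 1/√(1 - 0.682²) = 1.367
v = 0.682 × 3×10⁸ = 2.046×10⁸ m/s
p = γmv = 1.367 × 87.2 × 2.046×10⁸ = 2.439×10¹⁰ kg·m/s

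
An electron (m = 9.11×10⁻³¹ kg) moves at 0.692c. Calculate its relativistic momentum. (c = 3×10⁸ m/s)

γ = 1/√(1 - 0.692²) = 1.3852
v = 0.692 × 3×10⁸ = 2.076×10⁸ m/s
p = γmv = 1.3852 × 9.11×10⁻³¹ × 2.076×10⁸ = 2.620×10⁻²² kg·m/s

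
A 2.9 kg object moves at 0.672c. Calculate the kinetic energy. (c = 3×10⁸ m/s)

γ = 1/√(1 - 0.672²) = 1.35035
γ - 1 = 0.35035
KE = (γ-1)mc² = 0.35035 × 2.9 × (3×10⁸)² = 9.144×10¹⁶ J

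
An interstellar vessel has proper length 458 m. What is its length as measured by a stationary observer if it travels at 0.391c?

Proper length L₀ = 458 m
γ = 1/√(1 - 0.391²) = 1.0865
L = L₀/γ = 458/1.0865 = 421.5 m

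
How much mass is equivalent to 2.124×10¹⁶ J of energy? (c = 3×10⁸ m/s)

From E = mc², we get m = E/c²
c² = (3×10⁸)² = 9×10¹⁶ m²/s²
m = 2.124×10¹⁶ / 9×10¹⁶ = 0.2360 kg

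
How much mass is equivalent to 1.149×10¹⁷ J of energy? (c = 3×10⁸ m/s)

From E = mc², we get m = E/c²
c² = (3×10⁸)² = 9×10¹⁶ m²/s²
m = 1.149×10¹⁷ / 9×10¹⁶ = 1.277 kg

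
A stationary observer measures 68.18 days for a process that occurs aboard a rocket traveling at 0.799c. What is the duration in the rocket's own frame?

Dilated time Δt = 68.18 days
γ = 1/√(1 - 0.799²) = 1.663
Δt₀ = Δt/γ = 68.18/1.663 = 41.00 days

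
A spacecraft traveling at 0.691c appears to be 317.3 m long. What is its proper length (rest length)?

Contracted length L = 317.3 m
γ = 1/√(1 - 0.691²) = 1.3834
L₀ = γL = 1.3834 × 317.3 = 439.0 m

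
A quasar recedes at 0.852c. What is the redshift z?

β = 0.852
(1+β)/(1-β) = 1.852/0.148 = 12.51
√(12.51) = 3.537
z = 3.537 - 1 = 2.537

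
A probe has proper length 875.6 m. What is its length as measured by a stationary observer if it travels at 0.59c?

Proper length L₀ = 875.6 m
γ = 1/√(1 - 0.59²) = 1.2385
L = L₀/γ = 875.6/1.2385 = 707.0 m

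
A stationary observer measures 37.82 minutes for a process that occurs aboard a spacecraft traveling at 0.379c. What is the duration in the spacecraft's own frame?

Dilated time Δt = 37.82 minutes
γ = 1/√(1 - 0.379²) = 1.0806
Δt₀ = Δt/γ = 37.82/1.0806 = 35.00 minutes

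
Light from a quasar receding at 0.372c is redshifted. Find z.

β = 0.372
(1+β)/(1-β) = 1.372/0.628 = 2.1847
√(2.1847) = 1.4781
z = 1.4781 - 1 = 0.4781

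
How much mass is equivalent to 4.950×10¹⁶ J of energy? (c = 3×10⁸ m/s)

From E = mc², we get m = E/c²
c² = (3×10⁸)² = 9×10¹⁶ m²/s²
m = 4.950×10¹⁶ / 9×10¹⁶ = 0.5500 kg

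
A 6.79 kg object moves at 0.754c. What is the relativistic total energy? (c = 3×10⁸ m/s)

γ = 1/√(1 - 0.754²) = 1.5224
mc² = 6.79 × (3×10⁸)² = 6.111×10¹⁷ J
E = γmc² = 1.5224 × 6.111×10¹⁷ = 9.303×10¹⁷ J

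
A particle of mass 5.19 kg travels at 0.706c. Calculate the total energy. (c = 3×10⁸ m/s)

γ = 1/√(1 - 0.706²) = 1.412
mc² = 5.19 × (3×10⁸)² = 4.671×10¹⁷ J
E = γmc² = 1.412 × 4.671×10¹⁷ = 6.595×10¹⁷ J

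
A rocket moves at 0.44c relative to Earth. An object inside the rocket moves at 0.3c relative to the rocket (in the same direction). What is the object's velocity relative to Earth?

u = (u' + v)/(1 + u'v/c²)
Numerator: 0.3 + 0.44 = 0.74
Denominator: 1 + 0.132 = 1.132
u = 0.74/1.132 = 0.6537c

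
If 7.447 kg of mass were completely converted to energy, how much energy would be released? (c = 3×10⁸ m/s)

Using E = mc²:
c² = (3×10⁸)² = 9×10¹⁶ m²/s²
E = 7.447 × 9×10¹⁶ = 6.702×10¹⁷ J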